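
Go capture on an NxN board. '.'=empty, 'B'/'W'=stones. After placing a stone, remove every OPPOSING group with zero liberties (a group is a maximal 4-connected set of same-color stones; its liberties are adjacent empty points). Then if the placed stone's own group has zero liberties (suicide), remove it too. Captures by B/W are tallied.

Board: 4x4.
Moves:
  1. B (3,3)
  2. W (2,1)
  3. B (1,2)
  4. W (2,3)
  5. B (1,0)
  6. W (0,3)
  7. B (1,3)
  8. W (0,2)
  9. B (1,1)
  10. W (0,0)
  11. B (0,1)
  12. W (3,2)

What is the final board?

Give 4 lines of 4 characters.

Answer: .B..
BBBB
.W.W
..W.

Derivation:
Move 1: B@(3,3) -> caps B=0 W=0
Move 2: W@(2,1) -> caps B=0 W=0
Move 3: B@(1,2) -> caps B=0 W=0
Move 4: W@(2,3) -> caps B=0 W=0
Move 5: B@(1,0) -> caps B=0 W=0
Move 6: W@(0,3) -> caps B=0 W=0
Move 7: B@(1,3) -> caps B=0 W=0
Move 8: W@(0,2) -> caps B=0 W=0
Move 9: B@(1,1) -> caps B=0 W=0
Move 10: W@(0,0) -> caps B=0 W=0
Move 11: B@(0,1) -> caps B=3 W=0
Move 12: W@(3,2) -> caps B=3 W=1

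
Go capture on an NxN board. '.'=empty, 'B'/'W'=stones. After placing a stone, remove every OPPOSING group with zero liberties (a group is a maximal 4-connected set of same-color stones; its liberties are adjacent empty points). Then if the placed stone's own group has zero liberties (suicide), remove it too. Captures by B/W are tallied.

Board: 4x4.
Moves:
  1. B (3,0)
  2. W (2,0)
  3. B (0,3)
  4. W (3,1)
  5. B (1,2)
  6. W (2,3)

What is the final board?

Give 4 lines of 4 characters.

Move 1: B@(3,0) -> caps B=0 W=0
Move 2: W@(2,0) -> caps B=0 W=0
Move 3: B@(0,3) -> caps B=0 W=0
Move 4: W@(3,1) -> caps B=0 W=1
Move 5: B@(1,2) -> caps B=0 W=1
Move 6: W@(2,3) -> caps B=0 W=1

Answer: ...B
..B.
W..W
.W..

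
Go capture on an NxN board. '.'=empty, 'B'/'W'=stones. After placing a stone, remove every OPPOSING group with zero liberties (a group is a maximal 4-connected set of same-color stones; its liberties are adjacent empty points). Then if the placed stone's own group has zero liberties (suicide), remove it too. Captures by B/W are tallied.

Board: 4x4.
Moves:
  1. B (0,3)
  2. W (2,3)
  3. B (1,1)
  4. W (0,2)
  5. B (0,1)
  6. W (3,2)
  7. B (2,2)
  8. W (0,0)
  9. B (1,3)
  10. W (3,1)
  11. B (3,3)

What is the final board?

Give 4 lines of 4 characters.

Answer: WBWB
.B.B
..B.
.WWB

Derivation:
Move 1: B@(0,3) -> caps B=0 W=0
Move 2: W@(2,3) -> caps B=0 W=0
Move 3: B@(1,1) -> caps B=0 W=0
Move 4: W@(0,2) -> caps B=0 W=0
Move 5: B@(0,1) -> caps B=0 W=0
Move 6: W@(3,2) -> caps B=0 W=0
Move 7: B@(2,2) -> caps B=0 W=0
Move 8: W@(0,0) -> caps B=0 W=0
Move 9: B@(1,3) -> caps B=0 W=0
Move 10: W@(3,1) -> caps B=0 W=0
Move 11: B@(3,3) -> caps B=1 W=0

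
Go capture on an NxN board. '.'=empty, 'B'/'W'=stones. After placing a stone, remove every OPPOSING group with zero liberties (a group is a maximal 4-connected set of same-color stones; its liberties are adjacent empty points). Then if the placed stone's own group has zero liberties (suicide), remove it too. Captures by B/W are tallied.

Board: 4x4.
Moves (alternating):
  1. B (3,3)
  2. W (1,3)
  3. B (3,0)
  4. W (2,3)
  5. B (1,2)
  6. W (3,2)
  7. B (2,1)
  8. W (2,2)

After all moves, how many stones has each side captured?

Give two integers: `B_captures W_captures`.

Move 1: B@(3,3) -> caps B=0 W=0
Move 2: W@(1,3) -> caps B=0 W=0
Move 3: B@(3,0) -> caps B=0 W=0
Move 4: W@(2,3) -> caps B=0 W=0
Move 5: B@(1,2) -> caps B=0 W=0
Move 6: W@(3,2) -> caps B=0 W=1
Move 7: B@(2,1) -> caps B=0 W=1
Move 8: W@(2,2) -> caps B=0 W=1

Answer: 0 1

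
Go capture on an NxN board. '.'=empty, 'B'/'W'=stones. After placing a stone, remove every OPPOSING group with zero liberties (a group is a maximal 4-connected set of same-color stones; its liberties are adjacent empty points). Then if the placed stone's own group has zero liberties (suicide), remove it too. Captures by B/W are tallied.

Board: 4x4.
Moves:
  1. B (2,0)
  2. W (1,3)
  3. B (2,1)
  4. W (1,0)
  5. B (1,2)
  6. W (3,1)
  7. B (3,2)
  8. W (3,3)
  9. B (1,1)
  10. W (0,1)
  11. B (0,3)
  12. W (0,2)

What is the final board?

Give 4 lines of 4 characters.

Move 1: B@(2,0) -> caps B=0 W=0
Move 2: W@(1,3) -> caps B=0 W=0
Move 3: B@(2,1) -> caps B=0 W=0
Move 4: W@(1,0) -> caps B=0 W=0
Move 5: B@(1,2) -> caps B=0 W=0
Move 6: W@(3,1) -> caps B=0 W=0
Move 7: B@(3,2) -> caps B=0 W=0
Move 8: W@(3,3) -> caps B=0 W=0
Move 9: B@(1,1) -> caps B=0 W=0
Move 10: W@(0,1) -> caps B=0 W=0
Move 11: B@(0,3) -> caps B=0 W=0
Move 12: W@(0,2) -> caps B=0 W=1

Answer: .WW.
WBBW
BB..
.WBW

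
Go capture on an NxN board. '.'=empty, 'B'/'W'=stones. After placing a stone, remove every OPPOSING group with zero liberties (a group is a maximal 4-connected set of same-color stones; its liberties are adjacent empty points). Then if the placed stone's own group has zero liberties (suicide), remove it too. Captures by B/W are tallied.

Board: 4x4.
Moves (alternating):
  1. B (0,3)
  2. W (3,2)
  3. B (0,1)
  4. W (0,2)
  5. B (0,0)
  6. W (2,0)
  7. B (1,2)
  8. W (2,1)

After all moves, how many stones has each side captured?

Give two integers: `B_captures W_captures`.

Move 1: B@(0,3) -> caps B=0 W=0
Move 2: W@(3,2) -> caps B=0 W=0
Move 3: B@(0,1) -> caps B=0 W=0
Move 4: W@(0,2) -> caps B=0 W=0
Move 5: B@(0,0) -> caps B=0 W=0
Move 6: W@(2,0) -> caps B=0 W=0
Move 7: B@(1,2) -> caps B=1 W=0
Move 8: W@(2,1) -> caps B=1 W=0

Answer: 1 0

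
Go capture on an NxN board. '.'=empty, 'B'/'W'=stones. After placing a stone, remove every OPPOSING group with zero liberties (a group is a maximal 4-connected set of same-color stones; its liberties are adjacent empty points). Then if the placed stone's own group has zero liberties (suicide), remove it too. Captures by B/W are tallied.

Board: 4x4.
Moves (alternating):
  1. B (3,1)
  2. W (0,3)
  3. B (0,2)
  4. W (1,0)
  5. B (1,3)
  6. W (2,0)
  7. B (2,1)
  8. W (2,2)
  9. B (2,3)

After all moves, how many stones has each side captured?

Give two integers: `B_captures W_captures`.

Answer: 1 0

Derivation:
Move 1: B@(3,1) -> caps B=0 W=0
Move 2: W@(0,3) -> caps B=0 W=0
Move 3: B@(0,2) -> caps B=0 W=0
Move 4: W@(1,0) -> caps B=0 W=0
Move 5: B@(1,3) -> caps B=1 W=0
Move 6: W@(2,0) -> caps B=1 W=0
Move 7: B@(2,1) -> caps B=1 W=0
Move 8: W@(2,2) -> caps B=1 W=0
Move 9: B@(2,3) -> caps B=1 W=0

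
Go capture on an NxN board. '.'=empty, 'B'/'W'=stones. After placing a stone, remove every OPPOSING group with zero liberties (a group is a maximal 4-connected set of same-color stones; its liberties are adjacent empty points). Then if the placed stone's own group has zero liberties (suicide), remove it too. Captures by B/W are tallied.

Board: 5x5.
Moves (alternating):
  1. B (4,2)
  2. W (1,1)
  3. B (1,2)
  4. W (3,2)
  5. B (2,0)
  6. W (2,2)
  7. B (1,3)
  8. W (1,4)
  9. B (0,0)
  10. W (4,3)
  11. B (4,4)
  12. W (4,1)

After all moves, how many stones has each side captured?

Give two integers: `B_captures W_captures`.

Move 1: B@(4,2) -> caps B=0 W=0
Move 2: W@(1,1) -> caps B=0 W=0
Move 3: B@(1,2) -> caps B=0 W=0
Move 4: W@(3,2) -> caps B=0 W=0
Move 5: B@(2,0) -> caps B=0 W=0
Move 6: W@(2,2) -> caps B=0 W=0
Move 7: B@(1,3) -> caps B=0 W=0
Move 8: W@(1,4) -> caps B=0 W=0
Move 9: B@(0,0) -> caps B=0 W=0
Move 10: W@(4,3) -> caps B=0 W=0
Move 11: B@(4,4) -> caps B=0 W=0
Move 12: W@(4,1) -> caps B=0 W=1

Answer: 0 1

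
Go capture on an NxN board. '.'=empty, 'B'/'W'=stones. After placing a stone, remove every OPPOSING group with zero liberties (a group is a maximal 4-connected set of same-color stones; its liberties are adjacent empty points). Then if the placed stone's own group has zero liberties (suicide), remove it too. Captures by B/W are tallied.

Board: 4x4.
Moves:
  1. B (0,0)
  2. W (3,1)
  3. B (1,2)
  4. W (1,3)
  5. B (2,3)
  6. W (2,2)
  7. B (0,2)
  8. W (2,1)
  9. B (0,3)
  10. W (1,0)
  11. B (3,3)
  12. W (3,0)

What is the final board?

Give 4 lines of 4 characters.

Move 1: B@(0,0) -> caps B=0 W=0
Move 2: W@(3,1) -> caps B=0 W=0
Move 3: B@(1,2) -> caps B=0 W=0
Move 4: W@(1,3) -> caps B=0 W=0
Move 5: B@(2,3) -> caps B=0 W=0
Move 6: W@(2,2) -> caps B=0 W=0
Move 7: B@(0,2) -> caps B=0 W=0
Move 8: W@(2,1) -> caps B=0 W=0
Move 9: B@(0,3) -> caps B=1 W=0
Move 10: W@(1,0) -> caps B=1 W=0
Move 11: B@(3,3) -> caps B=1 W=0
Move 12: W@(3,0) -> caps B=1 W=0

Answer: B.BB
W.B.
.WWB
WW.B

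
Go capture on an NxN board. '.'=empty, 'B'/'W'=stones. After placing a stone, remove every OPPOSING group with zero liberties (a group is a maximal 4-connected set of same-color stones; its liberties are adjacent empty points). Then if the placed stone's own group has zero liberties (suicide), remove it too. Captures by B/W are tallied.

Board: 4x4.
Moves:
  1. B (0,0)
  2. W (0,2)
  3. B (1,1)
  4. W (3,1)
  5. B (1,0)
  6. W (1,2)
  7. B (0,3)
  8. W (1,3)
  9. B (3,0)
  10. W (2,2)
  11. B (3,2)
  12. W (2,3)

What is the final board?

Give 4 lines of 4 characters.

Answer: B.W.
BBWW
..WW
BWB.

Derivation:
Move 1: B@(0,0) -> caps B=0 W=0
Move 2: W@(0,2) -> caps B=0 W=0
Move 3: B@(1,1) -> caps B=0 W=0
Move 4: W@(3,1) -> caps B=0 W=0
Move 5: B@(1,0) -> caps B=0 W=0
Move 6: W@(1,2) -> caps B=0 W=0
Move 7: B@(0,3) -> caps B=0 W=0
Move 8: W@(1,3) -> caps B=0 W=1
Move 9: B@(3,0) -> caps B=0 W=1
Move 10: W@(2,2) -> caps B=0 W=1
Move 11: B@(3,2) -> caps B=0 W=1
Move 12: W@(2,3) -> caps B=0 W=1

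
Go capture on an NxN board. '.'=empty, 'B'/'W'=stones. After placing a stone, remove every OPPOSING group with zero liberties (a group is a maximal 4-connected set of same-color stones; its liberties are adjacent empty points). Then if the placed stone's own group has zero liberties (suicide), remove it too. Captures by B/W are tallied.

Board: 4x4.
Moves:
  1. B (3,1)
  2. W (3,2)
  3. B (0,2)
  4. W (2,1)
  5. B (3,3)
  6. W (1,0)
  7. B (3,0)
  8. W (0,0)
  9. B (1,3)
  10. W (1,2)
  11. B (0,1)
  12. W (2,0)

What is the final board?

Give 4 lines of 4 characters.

Move 1: B@(3,1) -> caps B=0 W=0
Move 2: W@(3,2) -> caps B=0 W=0
Move 3: B@(0,2) -> caps B=0 W=0
Move 4: W@(2,1) -> caps B=0 W=0
Move 5: B@(3,3) -> caps B=0 W=0
Move 6: W@(1,0) -> caps B=0 W=0
Move 7: B@(3,0) -> caps B=0 W=0
Move 8: W@(0,0) -> caps B=0 W=0
Move 9: B@(1,3) -> caps B=0 W=0
Move 10: W@(1,2) -> caps B=0 W=0
Move 11: B@(0,1) -> caps B=0 W=0
Move 12: W@(2,0) -> caps B=0 W=2

Answer: WBB.
W.WB
WW..
..WB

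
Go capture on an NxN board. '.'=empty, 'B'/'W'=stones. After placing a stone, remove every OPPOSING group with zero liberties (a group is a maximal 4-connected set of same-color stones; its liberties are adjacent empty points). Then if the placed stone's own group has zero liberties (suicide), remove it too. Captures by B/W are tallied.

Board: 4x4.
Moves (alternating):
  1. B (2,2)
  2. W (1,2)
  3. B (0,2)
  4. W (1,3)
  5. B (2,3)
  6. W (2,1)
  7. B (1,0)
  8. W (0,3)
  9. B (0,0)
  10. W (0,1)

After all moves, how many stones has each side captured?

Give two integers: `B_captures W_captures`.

Answer: 0 1

Derivation:
Move 1: B@(2,2) -> caps B=0 W=0
Move 2: W@(1,2) -> caps B=0 W=0
Move 3: B@(0,2) -> caps B=0 W=0
Move 4: W@(1,3) -> caps B=0 W=0
Move 5: B@(2,3) -> caps B=0 W=0
Move 6: W@(2,1) -> caps B=0 W=0
Move 7: B@(1,0) -> caps B=0 W=0
Move 8: W@(0,3) -> caps B=0 W=0
Move 9: B@(0,0) -> caps B=0 W=0
Move 10: W@(0,1) -> caps B=0 W=1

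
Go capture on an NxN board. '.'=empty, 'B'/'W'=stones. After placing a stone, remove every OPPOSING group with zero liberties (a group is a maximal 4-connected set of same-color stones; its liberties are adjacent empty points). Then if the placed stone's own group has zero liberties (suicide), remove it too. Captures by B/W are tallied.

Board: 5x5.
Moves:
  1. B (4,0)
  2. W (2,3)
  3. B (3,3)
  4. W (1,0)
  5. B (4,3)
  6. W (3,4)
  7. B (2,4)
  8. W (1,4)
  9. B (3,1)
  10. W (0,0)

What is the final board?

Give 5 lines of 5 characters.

Answer: W....
W...W
...W.
.B.BW
B..B.

Derivation:
Move 1: B@(4,0) -> caps B=0 W=0
Move 2: W@(2,3) -> caps B=0 W=0
Move 3: B@(3,3) -> caps B=0 W=0
Move 4: W@(1,0) -> caps B=0 W=0
Move 5: B@(4,3) -> caps B=0 W=0
Move 6: W@(3,4) -> caps B=0 W=0
Move 7: B@(2,4) -> caps B=0 W=0
Move 8: W@(1,4) -> caps B=0 W=1
Move 9: B@(3,1) -> caps B=0 W=1
Move 10: W@(0,0) -> caps B=0 W=1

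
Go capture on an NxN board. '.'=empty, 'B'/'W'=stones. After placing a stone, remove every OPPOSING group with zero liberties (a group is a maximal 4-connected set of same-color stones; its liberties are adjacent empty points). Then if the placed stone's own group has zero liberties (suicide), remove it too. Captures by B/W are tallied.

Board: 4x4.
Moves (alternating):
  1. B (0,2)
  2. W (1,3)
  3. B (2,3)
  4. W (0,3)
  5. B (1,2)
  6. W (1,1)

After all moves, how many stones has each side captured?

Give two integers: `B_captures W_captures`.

Move 1: B@(0,2) -> caps B=0 W=0
Move 2: W@(1,3) -> caps B=0 W=0
Move 3: B@(2,3) -> caps B=0 W=0
Move 4: W@(0,3) -> caps B=0 W=0
Move 5: B@(1,2) -> caps B=2 W=0
Move 6: W@(1,1) -> caps B=2 W=0

Answer: 2 0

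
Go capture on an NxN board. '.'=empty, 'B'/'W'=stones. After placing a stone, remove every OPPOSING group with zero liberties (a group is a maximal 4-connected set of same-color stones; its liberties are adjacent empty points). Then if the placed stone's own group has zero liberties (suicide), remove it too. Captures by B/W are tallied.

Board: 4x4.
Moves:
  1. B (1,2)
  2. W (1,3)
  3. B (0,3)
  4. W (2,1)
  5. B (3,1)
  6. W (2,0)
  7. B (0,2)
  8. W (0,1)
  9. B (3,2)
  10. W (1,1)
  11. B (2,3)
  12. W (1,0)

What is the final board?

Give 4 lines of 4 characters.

Answer: .WBB
WWB.
WW.B
.BB.

Derivation:
Move 1: B@(1,2) -> caps B=0 W=0
Move 2: W@(1,3) -> caps B=0 W=0
Move 3: B@(0,3) -> caps B=0 W=0
Move 4: W@(2,1) -> caps B=0 W=0
Move 5: B@(3,1) -> caps B=0 W=0
Move 6: W@(2,0) -> caps B=0 W=0
Move 7: B@(0,2) -> caps B=0 W=0
Move 8: W@(0,1) -> caps B=0 W=0
Move 9: B@(3,2) -> caps B=0 W=0
Move 10: W@(1,1) -> caps B=0 W=0
Move 11: B@(2,3) -> caps B=1 W=0
Move 12: W@(1,0) -> caps B=1 W=0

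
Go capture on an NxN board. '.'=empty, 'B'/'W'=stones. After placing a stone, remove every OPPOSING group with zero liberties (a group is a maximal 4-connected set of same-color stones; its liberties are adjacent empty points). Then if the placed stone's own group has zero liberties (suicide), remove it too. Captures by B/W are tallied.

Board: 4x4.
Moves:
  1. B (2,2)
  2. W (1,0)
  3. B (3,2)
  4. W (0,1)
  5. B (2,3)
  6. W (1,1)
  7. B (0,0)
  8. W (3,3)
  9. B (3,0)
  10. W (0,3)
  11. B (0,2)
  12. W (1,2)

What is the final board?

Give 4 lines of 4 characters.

Move 1: B@(2,2) -> caps B=0 W=0
Move 2: W@(1,0) -> caps B=0 W=0
Move 3: B@(3,2) -> caps B=0 W=0
Move 4: W@(0,1) -> caps B=0 W=0
Move 5: B@(2,3) -> caps B=0 W=0
Move 6: W@(1,1) -> caps B=0 W=0
Move 7: B@(0,0) -> caps B=0 W=0
Move 8: W@(3,3) -> caps B=0 W=0
Move 9: B@(3,0) -> caps B=0 W=0
Move 10: W@(0,3) -> caps B=0 W=0
Move 11: B@(0,2) -> caps B=0 W=0
Move 12: W@(1,2) -> caps B=0 W=1

Answer: .W.W
WWW.
..BB
B.B.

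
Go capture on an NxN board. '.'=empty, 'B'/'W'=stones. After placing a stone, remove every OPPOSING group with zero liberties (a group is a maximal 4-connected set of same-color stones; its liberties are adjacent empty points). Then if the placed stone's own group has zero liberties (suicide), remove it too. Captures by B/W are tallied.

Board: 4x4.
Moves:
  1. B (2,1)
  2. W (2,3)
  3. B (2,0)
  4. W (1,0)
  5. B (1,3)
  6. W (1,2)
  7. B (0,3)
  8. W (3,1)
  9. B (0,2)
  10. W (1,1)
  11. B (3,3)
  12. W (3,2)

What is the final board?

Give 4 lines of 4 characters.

Move 1: B@(2,1) -> caps B=0 W=0
Move 2: W@(2,3) -> caps B=0 W=0
Move 3: B@(2,0) -> caps B=0 W=0
Move 4: W@(1,0) -> caps B=0 W=0
Move 5: B@(1,3) -> caps B=0 W=0
Move 6: W@(1,2) -> caps B=0 W=0
Move 7: B@(0,3) -> caps B=0 W=0
Move 8: W@(3,1) -> caps B=0 W=0
Move 9: B@(0,2) -> caps B=0 W=0
Move 10: W@(1,1) -> caps B=0 W=0
Move 11: B@(3,3) -> caps B=0 W=0
Move 12: W@(3,2) -> caps B=0 W=1

Answer: ..BB
WWWB
BB.W
.WW.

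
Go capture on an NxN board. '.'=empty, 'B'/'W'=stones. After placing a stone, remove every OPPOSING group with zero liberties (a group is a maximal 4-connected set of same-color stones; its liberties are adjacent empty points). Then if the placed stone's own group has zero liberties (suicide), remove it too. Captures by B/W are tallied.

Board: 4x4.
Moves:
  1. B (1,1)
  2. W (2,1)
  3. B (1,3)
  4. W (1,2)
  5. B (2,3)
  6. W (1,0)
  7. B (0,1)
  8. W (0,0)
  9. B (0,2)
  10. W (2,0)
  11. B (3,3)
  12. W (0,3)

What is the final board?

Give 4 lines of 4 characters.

Answer: W..W
W.WB
WW.B
...B

Derivation:
Move 1: B@(1,1) -> caps B=0 W=0
Move 2: W@(2,1) -> caps B=0 W=0
Move 3: B@(1,3) -> caps B=0 W=0
Move 4: W@(1,2) -> caps B=0 W=0
Move 5: B@(2,3) -> caps B=0 W=0
Move 6: W@(1,0) -> caps B=0 W=0
Move 7: B@(0,1) -> caps B=0 W=0
Move 8: W@(0,0) -> caps B=0 W=0
Move 9: B@(0,2) -> caps B=0 W=0
Move 10: W@(2,0) -> caps B=0 W=0
Move 11: B@(3,3) -> caps B=0 W=0
Move 12: W@(0,3) -> caps B=0 W=3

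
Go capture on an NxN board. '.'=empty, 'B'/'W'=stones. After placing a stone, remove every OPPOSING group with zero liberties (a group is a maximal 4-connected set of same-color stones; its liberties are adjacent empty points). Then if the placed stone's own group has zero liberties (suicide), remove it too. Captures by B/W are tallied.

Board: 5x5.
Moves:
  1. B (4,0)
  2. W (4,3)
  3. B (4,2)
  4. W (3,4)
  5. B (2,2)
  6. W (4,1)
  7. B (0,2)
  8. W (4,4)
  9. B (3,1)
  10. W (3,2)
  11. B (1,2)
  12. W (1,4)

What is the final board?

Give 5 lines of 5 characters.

Move 1: B@(4,0) -> caps B=0 W=0
Move 2: W@(4,3) -> caps B=0 W=0
Move 3: B@(4,2) -> caps B=0 W=0
Move 4: W@(3,4) -> caps B=0 W=0
Move 5: B@(2,2) -> caps B=0 W=0
Move 6: W@(4,1) -> caps B=0 W=0
Move 7: B@(0,2) -> caps B=0 W=0
Move 8: W@(4,4) -> caps B=0 W=0
Move 9: B@(3,1) -> caps B=1 W=0
Move 10: W@(3,2) -> caps B=1 W=0
Move 11: B@(1,2) -> caps B=1 W=0
Move 12: W@(1,4) -> caps B=1 W=0

Answer: ..B..
..B.W
..B..
.BW.W
B.BWW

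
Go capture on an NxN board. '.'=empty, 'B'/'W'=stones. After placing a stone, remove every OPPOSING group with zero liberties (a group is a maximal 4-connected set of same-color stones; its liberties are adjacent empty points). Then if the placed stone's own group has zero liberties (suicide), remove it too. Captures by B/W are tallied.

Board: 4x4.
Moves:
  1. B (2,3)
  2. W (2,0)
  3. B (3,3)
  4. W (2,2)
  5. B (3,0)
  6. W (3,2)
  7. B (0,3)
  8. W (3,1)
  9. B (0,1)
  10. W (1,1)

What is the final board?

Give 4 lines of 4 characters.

Move 1: B@(2,3) -> caps B=0 W=0
Move 2: W@(2,0) -> caps B=0 W=0
Move 3: B@(3,3) -> caps B=0 W=0
Move 4: W@(2,2) -> caps B=0 W=0
Move 5: B@(3,0) -> caps B=0 W=0
Move 6: W@(3,2) -> caps B=0 W=0
Move 7: B@(0,3) -> caps B=0 W=0
Move 8: W@(3,1) -> caps B=0 W=1
Move 9: B@(0,1) -> caps B=0 W=1
Move 10: W@(1,1) -> caps B=0 W=1

Answer: .B.B
.W..
W.WB
.WWB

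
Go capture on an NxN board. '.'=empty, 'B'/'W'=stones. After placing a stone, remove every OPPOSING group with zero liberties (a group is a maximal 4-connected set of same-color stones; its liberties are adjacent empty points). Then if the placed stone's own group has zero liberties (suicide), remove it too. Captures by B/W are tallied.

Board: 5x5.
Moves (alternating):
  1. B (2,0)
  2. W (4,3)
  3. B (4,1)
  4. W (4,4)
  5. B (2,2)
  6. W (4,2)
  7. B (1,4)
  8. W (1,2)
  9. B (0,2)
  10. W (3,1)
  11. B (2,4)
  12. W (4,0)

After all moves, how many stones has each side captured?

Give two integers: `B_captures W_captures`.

Move 1: B@(2,0) -> caps B=0 W=0
Move 2: W@(4,3) -> caps B=0 W=0
Move 3: B@(4,1) -> caps B=0 W=0
Move 4: W@(4,4) -> caps B=0 W=0
Move 5: B@(2,2) -> caps B=0 W=0
Move 6: W@(4,2) -> caps B=0 W=0
Move 7: B@(1,4) -> caps B=0 W=0
Move 8: W@(1,2) -> caps B=0 W=0
Move 9: B@(0,2) -> caps B=0 W=0
Move 10: W@(3,1) -> caps B=0 W=0
Move 11: B@(2,4) -> caps B=0 W=0
Move 12: W@(4,0) -> caps B=0 W=1

Answer: 0 1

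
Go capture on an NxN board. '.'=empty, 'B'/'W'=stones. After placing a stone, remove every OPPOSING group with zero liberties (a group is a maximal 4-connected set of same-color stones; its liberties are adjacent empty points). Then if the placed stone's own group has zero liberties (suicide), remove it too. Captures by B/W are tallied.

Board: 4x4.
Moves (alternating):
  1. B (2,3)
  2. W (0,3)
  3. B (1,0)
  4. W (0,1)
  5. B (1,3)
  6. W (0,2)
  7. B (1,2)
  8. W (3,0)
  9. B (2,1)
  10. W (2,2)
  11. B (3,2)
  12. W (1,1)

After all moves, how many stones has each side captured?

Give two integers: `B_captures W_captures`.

Answer: 1 0

Derivation:
Move 1: B@(2,3) -> caps B=0 W=0
Move 2: W@(0,3) -> caps B=0 W=0
Move 3: B@(1,0) -> caps B=0 W=0
Move 4: W@(0,1) -> caps B=0 W=0
Move 5: B@(1,3) -> caps B=0 W=0
Move 6: W@(0,2) -> caps B=0 W=0
Move 7: B@(1,2) -> caps B=0 W=0
Move 8: W@(3,0) -> caps B=0 W=0
Move 9: B@(2,1) -> caps B=0 W=0
Move 10: W@(2,2) -> caps B=0 W=0
Move 11: B@(3,2) -> caps B=1 W=0
Move 12: W@(1,1) -> caps B=1 W=0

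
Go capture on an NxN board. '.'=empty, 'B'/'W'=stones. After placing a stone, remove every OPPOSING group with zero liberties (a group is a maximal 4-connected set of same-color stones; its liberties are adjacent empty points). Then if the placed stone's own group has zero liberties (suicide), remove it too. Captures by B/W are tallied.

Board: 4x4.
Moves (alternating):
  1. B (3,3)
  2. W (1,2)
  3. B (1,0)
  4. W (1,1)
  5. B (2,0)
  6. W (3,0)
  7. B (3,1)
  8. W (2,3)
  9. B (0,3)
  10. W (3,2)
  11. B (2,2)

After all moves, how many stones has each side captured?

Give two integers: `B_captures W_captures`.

Answer: 1 1

Derivation:
Move 1: B@(3,3) -> caps B=0 W=0
Move 2: W@(1,2) -> caps B=0 W=0
Move 3: B@(1,0) -> caps B=0 W=0
Move 4: W@(1,1) -> caps B=0 W=0
Move 5: B@(2,0) -> caps B=0 W=0
Move 6: W@(3,0) -> caps B=0 W=0
Move 7: B@(3,1) -> caps B=1 W=0
Move 8: W@(2,3) -> caps B=1 W=0
Move 9: B@(0,3) -> caps B=1 W=0
Move 10: W@(3,2) -> caps B=1 W=1
Move 11: B@(2,2) -> caps B=1 W=1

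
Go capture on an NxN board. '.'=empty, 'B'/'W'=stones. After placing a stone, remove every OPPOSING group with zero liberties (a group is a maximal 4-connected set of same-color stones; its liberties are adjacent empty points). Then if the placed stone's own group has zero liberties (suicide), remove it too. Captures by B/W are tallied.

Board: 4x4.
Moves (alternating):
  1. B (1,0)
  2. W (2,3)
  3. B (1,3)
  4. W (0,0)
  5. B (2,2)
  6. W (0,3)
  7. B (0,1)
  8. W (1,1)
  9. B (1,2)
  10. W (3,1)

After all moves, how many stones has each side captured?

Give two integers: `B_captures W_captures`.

Answer: 1 0

Derivation:
Move 1: B@(1,0) -> caps B=0 W=0
Move 2: W@(2,3) -> caps B=0 W=0
Move 3: B@(1,3) -> caps B=0 W=0
Move 4: W@(0,0) -> caps B=0 W=0
Move 5: B@(2,2) -> caps B=0 W=0
Move 6: W@(0,3) -> caps B=0 W=0
Move 7: B@(0,1) -> caps B=1 W=0
Move 8: W@(1,1) -> caps B=1 W=0
Move 9: B@(1,2) -> caps B=1 W=0
Move 10: W@(3,1) -> caps B=1 W=0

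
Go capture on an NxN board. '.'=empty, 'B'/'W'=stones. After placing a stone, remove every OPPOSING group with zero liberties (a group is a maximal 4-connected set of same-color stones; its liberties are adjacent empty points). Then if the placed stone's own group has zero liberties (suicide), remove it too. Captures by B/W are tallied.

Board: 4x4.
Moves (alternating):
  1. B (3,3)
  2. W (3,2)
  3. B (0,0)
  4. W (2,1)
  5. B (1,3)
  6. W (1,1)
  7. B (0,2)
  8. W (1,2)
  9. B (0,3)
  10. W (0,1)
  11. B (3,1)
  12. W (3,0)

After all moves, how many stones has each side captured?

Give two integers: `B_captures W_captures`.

Move 1: B@(3,3) -> caps B=0 W=0
Move 2: W@(3,2) -> caps B=0 W=0
Move 3: B@(0,0) -> caps B=0 W=0
Move 4: W@(2,1) -> caps B=0 W=0
Move 5: B@(1,3) -> caps B=0 W=0
Move 6: W@(1,1) -> caps B=0 W=0
Move 7: B@(0,2) -> caps B=0 W=0
Move 8: W@(1,2) -> caps B=0 W=0
Move 9: B@(0,3) -> caps B=0 W=0
Move 10: W@(0,1) -> caps B=0 W=0
Move 11: B@(3,1) -> caps B=0 W=0
Move 12: W@(3,0) -> caps B=0 W=1

Answer: 0 1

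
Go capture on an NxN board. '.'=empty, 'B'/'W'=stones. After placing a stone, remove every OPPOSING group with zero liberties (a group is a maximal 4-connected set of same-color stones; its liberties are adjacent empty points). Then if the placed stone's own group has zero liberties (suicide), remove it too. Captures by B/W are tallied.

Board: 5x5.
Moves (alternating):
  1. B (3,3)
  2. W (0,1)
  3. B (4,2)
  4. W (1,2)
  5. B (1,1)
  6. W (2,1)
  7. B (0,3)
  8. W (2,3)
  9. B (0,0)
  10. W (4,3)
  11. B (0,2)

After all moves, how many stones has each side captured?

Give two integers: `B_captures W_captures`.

Move 1: B@(3,3) -> caps B=0 W=0
Move 2: W@(0,1) -> caps B=0 W=0
Move 3: B@(4,2) -> caps B=0 W=0
Move 4: W@(1,2) -> caps B=0 W=0
Move 5: B@(1,1) -> caps B=0 W=0
Move 6: W@(2,1) -> caps B=0 W=0
Move 7: B@(0,3) -> caps B=0 W=0
Move 8: W@(2,3) -> caps B=0 W=0
Move 9: B@(0,0) -> caps B=0 W=0
Move 10: W@(4,3) -> caps B=0 W=0
Move 11: B@(0,2) -> caps B=1 W=0

Answer: 1 0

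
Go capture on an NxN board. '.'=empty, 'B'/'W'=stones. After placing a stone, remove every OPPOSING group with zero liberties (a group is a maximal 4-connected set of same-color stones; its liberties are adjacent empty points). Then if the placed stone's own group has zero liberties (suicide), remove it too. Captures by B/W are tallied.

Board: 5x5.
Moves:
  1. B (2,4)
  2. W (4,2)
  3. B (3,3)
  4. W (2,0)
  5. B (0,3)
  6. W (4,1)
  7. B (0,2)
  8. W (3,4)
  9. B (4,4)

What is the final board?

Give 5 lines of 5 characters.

Answer: ..BB.
.....
W...B
...B.
.WW.B

Derivation:
Move 1: B@(2,4) -> caps B=0 W=0
Move 2: W@(4,2) -> caps B=0 W=0
Move 3: B@(3,3) -> caps B=0 W=0
Move 4: W@(2,0) -> caps B=0 W=0
Move 5: B@(0,3) -> caps B=0 W=0
Move 6: W@(4,1) -> caps B=0 W=0
Move 7: B@(0,2) -> caps B=0 W=0
Move 8: W@(3,4) -> caps B=0 W=0
Move 9: B@(4,4) -> caps B=1 W=0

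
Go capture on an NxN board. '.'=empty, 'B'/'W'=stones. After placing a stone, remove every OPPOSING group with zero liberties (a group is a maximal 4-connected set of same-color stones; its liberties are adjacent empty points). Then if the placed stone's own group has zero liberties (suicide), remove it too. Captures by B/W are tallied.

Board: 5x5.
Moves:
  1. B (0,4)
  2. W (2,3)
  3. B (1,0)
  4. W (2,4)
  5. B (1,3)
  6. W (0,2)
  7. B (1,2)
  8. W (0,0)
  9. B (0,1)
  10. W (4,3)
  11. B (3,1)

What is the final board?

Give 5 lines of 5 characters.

Move 1: B@(0,4) -> caps B=0 W=0
Move 2: W@(2,3) -> caps B=0 W=0
Move 3: B@(1,0) -> caps B=0 W=0
Move 4: W@(2,4) -> caps B=0 W=0
Move 5: B@(1,3) -> caps B=0 W=0
Move 6: W@(0,2) -> caps B=0 W=0
Move 7: B@(1,2) -> caps B=0 W=0
Move 8: W@(0,0) -> caps B=0 W=0
Move 9: B@(0,1) -> caps B=1 W=0
Move 10: W@(4,3) -> caps B=1 W=0
Move 11: B@(3,1) -> caps B=1 W=0

Answer: .BW.B
B.BB.
...WW
.B...
...W.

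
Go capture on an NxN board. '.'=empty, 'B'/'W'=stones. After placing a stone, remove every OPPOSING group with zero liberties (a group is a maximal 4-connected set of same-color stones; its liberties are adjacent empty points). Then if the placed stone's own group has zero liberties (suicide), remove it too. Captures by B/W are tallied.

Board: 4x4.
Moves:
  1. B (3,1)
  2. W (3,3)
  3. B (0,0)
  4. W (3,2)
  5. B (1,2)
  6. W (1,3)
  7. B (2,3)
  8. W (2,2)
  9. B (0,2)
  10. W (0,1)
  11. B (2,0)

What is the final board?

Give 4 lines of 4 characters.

Move 1: B@(3,1) -> caps B=0 W=0
Move 2: W@(3,3) -> caps B=0 W=0
Move 3: B@(0,0) -> caps B=0 W=0
Move 4: W@(3,2) -> caps B=0 W=0
Move 5: B@(1,2) -> caps B=0 W=0
Move 6: W@(1,3) -> caps B=0 W=0
Move 7: B@(2,3) -> caps B=0 W=0
Move 8: W@(2,2) -> caps B=0 W=1
Move 9: B@(0,2) -> caps B=0 W=1
Move 10: W@(0,1) -> caps B=0 W=1
Move 11: B@(2,0) -> caps B=0 W=1

Answer: BWB.
..BW
B.W.
.BWW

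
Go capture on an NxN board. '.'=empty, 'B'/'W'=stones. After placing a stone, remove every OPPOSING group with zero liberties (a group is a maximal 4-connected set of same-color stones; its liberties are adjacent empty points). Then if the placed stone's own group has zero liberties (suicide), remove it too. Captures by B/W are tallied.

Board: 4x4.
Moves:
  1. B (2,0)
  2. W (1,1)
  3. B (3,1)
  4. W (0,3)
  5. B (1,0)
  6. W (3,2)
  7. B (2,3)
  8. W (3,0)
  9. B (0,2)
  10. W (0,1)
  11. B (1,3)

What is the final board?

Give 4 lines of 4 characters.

Answer: .WB.
BW.B
B..B
.BW.

Derivation:
Move 1: B@(2,0) -> caps B=0 W=0
Move 2: W@(1,1) -> caps B=0 W=0
Move 3: B@(3,1) -> caps B=0 W=0
Move 4: W@(0,3) -> caps B=0 W=0
Move 5: B@(1,0) -> caps B=0 W=0
Move 6: W@(3,2) -> caps B=0 W=0
Move 7: B@(2,3) -> caps B=0 W=0
Move 8: W@(3,0) -> caps B=0 W=0
Move 9: B@(0,2) -> caps B=0 W=0
Move 10: W@(0,1) -> caps B=0 W=0
Move 11: B@(1,3) -> caps B=1 W=0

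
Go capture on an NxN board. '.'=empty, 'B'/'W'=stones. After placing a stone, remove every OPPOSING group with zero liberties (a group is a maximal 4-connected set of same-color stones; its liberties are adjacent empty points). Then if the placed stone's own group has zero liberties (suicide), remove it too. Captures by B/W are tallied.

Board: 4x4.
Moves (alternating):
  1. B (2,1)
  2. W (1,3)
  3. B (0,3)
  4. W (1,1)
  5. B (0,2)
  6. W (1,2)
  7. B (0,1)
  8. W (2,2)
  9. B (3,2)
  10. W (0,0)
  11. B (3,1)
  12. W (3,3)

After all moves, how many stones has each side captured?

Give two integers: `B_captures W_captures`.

Move 1: B@(2,1) -> caps B=0 W=0
Move 2: W@(1,3) -> caps B=0 W=0
Move 3: B@(0,3) -> caps B=0 W=0
Move 4: W@(1,1) -> caps B=0 W=0
Move 5: B@(0,2) -> caps B=0 W=0
Move 6: W@(1,2) -> caps B=0 W=0
Move 7: B@(0,1) -> caps B=0 W=0
Move 8: W@(2,2) -> caps B=0 W=0
Move 9: B@(3,2) -> caps B=0 W=0
Move 10: W@(0,0) -> caps B=0 W=3
Move 11: B@(3,1) -> caps B=0 W=3
Move 12: W@(3,3) -> caps B=0 W=3

Answer: 0 3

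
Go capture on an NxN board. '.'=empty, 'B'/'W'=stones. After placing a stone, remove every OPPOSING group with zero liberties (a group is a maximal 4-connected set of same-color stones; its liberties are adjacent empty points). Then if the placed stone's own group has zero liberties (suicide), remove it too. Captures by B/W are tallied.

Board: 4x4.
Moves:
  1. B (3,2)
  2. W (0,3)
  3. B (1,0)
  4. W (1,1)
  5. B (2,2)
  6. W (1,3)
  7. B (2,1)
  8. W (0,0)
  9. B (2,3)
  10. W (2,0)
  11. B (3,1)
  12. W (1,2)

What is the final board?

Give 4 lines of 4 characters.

Move 1: B@(3,2) -> caps B=0 W=0
Move 2: W@(0,3) -> caps B=0 W=0
Move 3: B@(1,0) -> caps B=0 W=0
Move 4: W@(1,1) -> caps B=0 W=0
Move 5: B@(2,2) -> caps B=0 W=0
Move 6: W@(1,3) -> caps B=0 W=0
Move 7: B@(2,1) -> caps B=0 W=0
Move 8: W@(0,0) -> caps B=0 W=0
Move 9: B@(2,3) -> caps B=0 W=0
Move 10: W@(2,0) -> caps B=0 W=1
Move 11: B@(3,1) -> caps B=0 W=1
Move 12: W@(1,2) -> caps B=0 W=1

Answer: W..W
.WWW
WBBB
.BB.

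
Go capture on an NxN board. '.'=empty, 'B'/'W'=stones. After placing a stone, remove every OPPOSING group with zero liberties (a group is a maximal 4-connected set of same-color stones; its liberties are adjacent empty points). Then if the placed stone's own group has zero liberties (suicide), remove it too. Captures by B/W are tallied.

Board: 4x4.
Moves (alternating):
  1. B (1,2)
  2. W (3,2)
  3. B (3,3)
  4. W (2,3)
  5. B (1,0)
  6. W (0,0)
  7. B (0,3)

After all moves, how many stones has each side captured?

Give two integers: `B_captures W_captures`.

Move 1: B@(1,2) -> caps B=0 W=0
Move 2: W@(3,2) -> caps B=0 W=0
Move 3: B@(3,3) -> caps B=0 W=0
Move 4: W@(2,3) -> caps B=0 W=1
Move 5: B@(1,0) -> caps B=0 W=1
Move 6: W@(0,0) -> caps B=0 W=1
Move 7: B@(0,3) -> caps B=0 W=1

Answer: 0 1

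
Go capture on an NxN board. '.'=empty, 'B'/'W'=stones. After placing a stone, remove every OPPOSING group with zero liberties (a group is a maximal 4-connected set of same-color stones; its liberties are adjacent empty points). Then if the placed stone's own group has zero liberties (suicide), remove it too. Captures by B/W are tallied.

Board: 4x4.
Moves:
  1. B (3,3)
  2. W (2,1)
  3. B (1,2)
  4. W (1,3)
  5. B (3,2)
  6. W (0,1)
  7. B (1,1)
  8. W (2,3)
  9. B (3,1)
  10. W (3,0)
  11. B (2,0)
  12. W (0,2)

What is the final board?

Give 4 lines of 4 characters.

Move 1: B@(3,3) -> caps B=0 W=0
Move 2: W@(2,1) -> caps B=0 W=0
Move 3: B@(1,2) -> caps B=0 W=0
Move 4: W@(1,3) -> caps B=0 W=0
Move 5: B@(3,2) -> caps B=0 W=0
Move 6: W@(0,1) -> caps B=0 W=0
Move 7: B@(1,1) -> caps B=0 W=0
Move 8: W@(2,3) -> caps B=0 W=0
Move 9: B@(3,1) -> caps B=0 W=0
Move 10: W@(3,0) -> caps B=0 W=0
Move 11: B@(2,0) -> caps B=1 W=0
Move 12: W@(0,2) -> caps B=1 W=0

Answer: .WW.
.BBW
BW.W
.BBB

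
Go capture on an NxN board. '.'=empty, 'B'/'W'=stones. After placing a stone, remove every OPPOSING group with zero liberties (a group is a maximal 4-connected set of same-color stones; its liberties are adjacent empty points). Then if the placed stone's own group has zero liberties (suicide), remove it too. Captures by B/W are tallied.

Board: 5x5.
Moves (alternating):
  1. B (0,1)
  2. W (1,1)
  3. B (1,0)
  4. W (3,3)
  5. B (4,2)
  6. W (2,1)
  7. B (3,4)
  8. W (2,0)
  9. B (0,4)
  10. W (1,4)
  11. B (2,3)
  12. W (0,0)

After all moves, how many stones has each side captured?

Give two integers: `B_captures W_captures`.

Move 1: B@(0,1) -> caps B=0 W=0
Move 2: W@(1,1) -> caps B=0 W=0
Move 3: B@(1,0) -> caps B=0 W=0
Move 4: W@(3,3) -> caps B=0 W=0
Move 5: B@(4,2) -> caps B=0 W=0
Move 6: W@(2,1) -> caps B=0 W=0
Move 7: B@(3,4) -> caps B=0 W=0
Move 8: W@(2,0) -> caps B=0 W=0
Move 9: B@(0,4) -> caps B=0 W=0
Move 10: W@(1,4) -> caps B=0 W=0
Move 11: B@(2,3) -> caps B=0 W=0
Move 12: W@(0,0) -> caps B=0 W=1

Answer: 0 1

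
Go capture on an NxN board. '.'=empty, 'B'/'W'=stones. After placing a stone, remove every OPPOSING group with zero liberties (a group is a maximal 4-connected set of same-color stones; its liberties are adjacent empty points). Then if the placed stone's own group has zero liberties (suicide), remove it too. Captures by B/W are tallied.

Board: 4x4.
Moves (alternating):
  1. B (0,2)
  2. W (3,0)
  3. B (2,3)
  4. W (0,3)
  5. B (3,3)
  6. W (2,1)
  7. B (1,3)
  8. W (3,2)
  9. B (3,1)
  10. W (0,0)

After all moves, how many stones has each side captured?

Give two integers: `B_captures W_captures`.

Answer: 1 0

Derivation:
Move 1: B@(0,2) -> caps B=0 W=0
Move 2: W@(3,0) -> caps B=0 W=0
Move 3: B@(2,3) -> caps B=0 W=0
Move 4: W@(0,3) -> caps B=0 W=0
Move 5: B@(3,3) -> caps B=0 W=0
Move 6: W@(2,1) -> caps B=0 W=0
Move 7: B@(1,3) -> caps B=1 W=0
Move 8: W@(3,2) -> caps B=1 W=0
Move 9: B@(3,1) -> caps B=1 W=0
Move 10: W@(0,0) -> caps B=1 W=0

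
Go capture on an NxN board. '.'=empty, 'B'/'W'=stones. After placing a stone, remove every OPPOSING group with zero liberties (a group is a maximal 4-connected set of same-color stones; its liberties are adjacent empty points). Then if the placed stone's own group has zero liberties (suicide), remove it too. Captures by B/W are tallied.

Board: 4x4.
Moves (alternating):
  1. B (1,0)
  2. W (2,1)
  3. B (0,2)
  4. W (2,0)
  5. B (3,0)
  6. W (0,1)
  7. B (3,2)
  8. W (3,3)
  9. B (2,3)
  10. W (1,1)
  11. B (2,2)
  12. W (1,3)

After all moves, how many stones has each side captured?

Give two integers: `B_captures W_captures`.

Move 1: B@(1,0) -> caps B=0 W=0
Move 2: W@(2,1) -> caps B=0 W=0
Move 3: B@(0,2) -> caps B=0 W=0
Move 4: W@(2,0) -> caps B=0 W=0
Move 5: B@(3,0) -> caps B=0 W=0
Move 6: W@(0,1) -> caps B=0 W=0
Move 7: B@(3,2) -> caps B=0 W=0
Move 8: W@(3,3) -> caps B=0 W=0
Move 9: B@(2,3) -> caps B=1 W=0
Move 10: W@(1,1) -> caps B=1 W=0
Move 11: B@(2,2) -> caps B=1 W=0
Move 12: W@(1,3) -> caps B=1 W=0

Answer: 1 0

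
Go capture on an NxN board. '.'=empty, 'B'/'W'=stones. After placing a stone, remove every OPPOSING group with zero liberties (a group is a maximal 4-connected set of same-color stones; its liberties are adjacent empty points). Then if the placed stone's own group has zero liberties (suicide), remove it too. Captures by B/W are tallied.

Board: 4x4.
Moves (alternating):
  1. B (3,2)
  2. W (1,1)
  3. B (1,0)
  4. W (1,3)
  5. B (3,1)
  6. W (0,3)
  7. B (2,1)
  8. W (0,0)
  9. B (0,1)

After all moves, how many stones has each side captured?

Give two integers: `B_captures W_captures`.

Move 1: B@(3,2) -> caps B=0 W=0
Move 2: W@(1,1) -> caps B=0 W=0
Move 3: B@(1,0) -> caps B=0 W=0
Move 4: W@(1,3) -> caps B=0 W=0
Move 5: B@(3,1) -> caps B=0 W=0
Move 6: W@(0,3) -> caps B=0 W=0
Move 7: B@(2,1) -> caps B=0 W=0
Move 8: W@(0,0) -> caps B=0 W=0
Move 9: B@(0,1) -> caps B=1 W=0

Answer: 1 0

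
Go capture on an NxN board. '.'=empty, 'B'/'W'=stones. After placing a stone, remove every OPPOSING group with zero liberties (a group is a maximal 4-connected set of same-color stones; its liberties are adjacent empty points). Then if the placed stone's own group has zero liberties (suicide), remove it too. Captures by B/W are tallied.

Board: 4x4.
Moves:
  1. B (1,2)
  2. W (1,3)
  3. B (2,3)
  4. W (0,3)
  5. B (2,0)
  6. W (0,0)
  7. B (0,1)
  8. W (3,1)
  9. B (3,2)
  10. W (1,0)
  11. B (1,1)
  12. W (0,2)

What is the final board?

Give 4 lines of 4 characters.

Move 1: B@(1,2) -> caps B=0 W=0
Move 2: W@(1,3) -> caps B=0 W=0
Move 3: B@(2,3) -> caps B=0 W=0
Move 4: W@(0,3) -> caps B=0 W=0
Move 5: B@(2,0) -> caps B=0 W=0
Move 6: W@(0,0) -> caps B=0 W=0
Move 7: B@(0,1) -> caps B=0 W=0
Move 8: W@(3,1) -> caps B=0 W=0
Move 9: B@(3,2) -> caps B=0 W=0
Move 10: W@(1,0) -> caps B=0 W=0
Move 11: B@(1,1) -> caps B=2 W=0
Move 12: W@(0,2) -> caps B=2 W=0

Answer: .B..
.BB.
B..B
.WB.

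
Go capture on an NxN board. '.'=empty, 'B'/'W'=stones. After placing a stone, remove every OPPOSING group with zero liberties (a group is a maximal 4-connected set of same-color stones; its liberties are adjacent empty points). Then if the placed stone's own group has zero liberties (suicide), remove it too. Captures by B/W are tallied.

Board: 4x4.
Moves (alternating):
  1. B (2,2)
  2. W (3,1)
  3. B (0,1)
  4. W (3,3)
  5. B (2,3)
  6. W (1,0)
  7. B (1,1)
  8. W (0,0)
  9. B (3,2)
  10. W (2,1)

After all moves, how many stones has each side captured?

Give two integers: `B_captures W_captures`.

Answer: 1 0

Derivation:
Move 1: B@(2,2) -> caps B=0 W=0
Move 2: W@(3,1) -> caps B=0 W=0
Move 3: B@(0,1) -> caps B=0 W=0
Move 4: W@(3,3) -> caps B=0 W=0
Move 5: B@(2,3) -> caps B=0 W=0
Move 6: W@(1,0) -> caps B=0 W=0
Move 7: B@(1,1) -> caps B=0 W=0
Move 8: W@(0,0) -> caps B=0 W=0
Move 9: B@(3,2) -> caps B=1 W=0
Move 10: W@(2,1) -> caps B=1 W=0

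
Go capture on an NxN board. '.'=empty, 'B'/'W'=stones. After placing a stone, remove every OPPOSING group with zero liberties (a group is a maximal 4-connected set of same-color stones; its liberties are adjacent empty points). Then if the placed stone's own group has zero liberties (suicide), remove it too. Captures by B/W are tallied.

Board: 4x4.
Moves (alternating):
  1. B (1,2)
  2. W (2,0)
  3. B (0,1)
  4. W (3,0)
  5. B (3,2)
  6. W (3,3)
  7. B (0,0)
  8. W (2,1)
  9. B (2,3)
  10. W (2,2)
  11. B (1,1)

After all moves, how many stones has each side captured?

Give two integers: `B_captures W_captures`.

Move 1: B@(1,2) -> caps B=0 W=0
Move 2: W@(2,0) -> caps B=0 W=0
Move 3: B@(0,1) -> caps B=0 W=0
Move 4: W@(3,0) -> caps B=0 W=0
Move 5: B@(3,2) -> caps B=0 W=0
Move 6: W@(3,3) -> caps B=0 W=0
Move 7: B@(0,0) -> caps B=0 W=0
Move 8: W@(2,1) -> caps B=0 W=0
Move 9: B@(2,3) -> caps B=1 W=0
Move 10: W@(2,2) -> caps B=1 W=0
Move 11: B@(1,1) -> caps B=1 W=0

Answer: 1 0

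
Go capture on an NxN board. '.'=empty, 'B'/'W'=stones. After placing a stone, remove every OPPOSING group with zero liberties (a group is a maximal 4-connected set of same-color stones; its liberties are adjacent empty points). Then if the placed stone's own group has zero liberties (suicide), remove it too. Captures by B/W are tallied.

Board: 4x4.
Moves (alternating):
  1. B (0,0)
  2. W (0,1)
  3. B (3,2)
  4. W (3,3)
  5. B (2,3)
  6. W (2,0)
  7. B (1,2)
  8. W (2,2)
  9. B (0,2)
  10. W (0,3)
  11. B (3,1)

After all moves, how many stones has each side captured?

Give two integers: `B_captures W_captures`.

Move 1: B@(0,0) -> caps B=0 W=0
Move 2: W@(0,1) -> caps B=0 W=0
Move 3: B@(3,2) -> caps B=0 W=0
Move 4: W@(3,3) -> caps B=0 W=0
Move 5: B@(2,3) -> caps B=1 W=0
Move 6: W@(2,0) -> caps B=1 W=0
Move 7: B@(1,2) -> caps B=1 W=0
Move 8: W@(2,2) -> caps B=1 W=0
Move 9: B@(0,2) -> caps B=1 W=0
Move 10: W@(0,3) -> caps B=1 W=0
Move 11: B@(3,1) -> caps B=1 W=0

Answer: 1 0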